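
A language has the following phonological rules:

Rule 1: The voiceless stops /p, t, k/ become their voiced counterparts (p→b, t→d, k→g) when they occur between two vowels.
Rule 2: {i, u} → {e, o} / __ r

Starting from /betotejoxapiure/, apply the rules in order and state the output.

Rule 1 (intervocalic voicing): /t/ is a voiceless stop between vowels /e/ and /o/, so it voices to [d]. /t/ is a voiceless stop between vowels /o/ and /e/, so it voices to [d]. /p/ is a voiceless stop between vowels /a/ and /i/, so it voices to [b]. /betotejoxapiure/ → bedodejoxabiure.
Rule 2 (pre-rhotic lowering): /u/ is a high vowel immediately before /r/, so it lowers to [o]. /bedodejoxabiure/ → bedodejoxabiore.

bedodejoxabiore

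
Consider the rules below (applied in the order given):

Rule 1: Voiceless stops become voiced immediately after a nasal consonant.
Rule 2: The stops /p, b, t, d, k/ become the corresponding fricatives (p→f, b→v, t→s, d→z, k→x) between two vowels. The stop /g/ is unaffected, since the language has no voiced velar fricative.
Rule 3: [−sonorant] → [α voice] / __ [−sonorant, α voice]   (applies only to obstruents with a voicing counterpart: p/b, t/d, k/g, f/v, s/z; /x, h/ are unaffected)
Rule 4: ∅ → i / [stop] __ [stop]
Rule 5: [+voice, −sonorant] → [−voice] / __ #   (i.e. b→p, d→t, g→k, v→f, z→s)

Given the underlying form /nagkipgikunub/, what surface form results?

nakikibigixunup

Rule 1 (post-nasal voicing): no segment meets the environment; /nagkipgikunub/ is unchanged.
Rule 2 (intervocalic spirantization): /k/ is a stop between vowels /i/ and /u/, so it spirantizes to the fricative [x]. /nagkipgikunub/ → nagkipgixunub.
Rule 3 (regressive voicing assimilation): /g/ precedes the voiceless obstruent /k/, so it devoices to [k] by assimilation. /p/ precedes the voiced obstruent /g/, so it voices to [b] by assimilation. /nagkipgixunub/ → nakkibgixunub.
Rule 4 (stop-cluster i-epenthesis): /k/ and /k/ form a stop–stop cluster, so [i] is inserted between them. /b/ and /g/ form a stop–stop cluster, so [i] is inserted between them. /nakkibgixunub/ → nakikibigixunub.
Rule 5 (final devoicing): /b/ is a voiced obstruent in word-final position, so it devoices to [p]. /nakikibigixunub/ → nakikibigixunup.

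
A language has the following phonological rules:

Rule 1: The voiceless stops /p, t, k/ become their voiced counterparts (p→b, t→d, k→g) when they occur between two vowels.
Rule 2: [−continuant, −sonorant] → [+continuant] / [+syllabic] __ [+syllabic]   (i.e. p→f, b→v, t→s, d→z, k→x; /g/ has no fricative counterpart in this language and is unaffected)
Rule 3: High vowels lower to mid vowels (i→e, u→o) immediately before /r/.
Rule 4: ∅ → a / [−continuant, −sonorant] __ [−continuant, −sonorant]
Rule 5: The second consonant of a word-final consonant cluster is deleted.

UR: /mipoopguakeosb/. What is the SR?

Rule 1 (intervocalic voicing): /p/ is a voiceless stop between vowels /i/ and /o/, so it voices to [b]. /k/ is a voiceless stop between vowels /a/ and /e/, so it voices to [g]. /mipoopguakeosb/ → miboopguageosb.
Rule 2 (intervocalic spirantization): /b/ is a stop between vowels /i/ and /o/, so it spirantizes to the fricative [v]. /miboopguageosb/ → mivoopguageosb.
Rule 3 (pre-rhotic lowering): no segment meets the environment; /mivoopguageosb/ is unchanged.
Rule 4 (stop-cluster a-epenthesis): /p/ and /g/ form a stop–stop cluster, so [a] is inserted between them. /mivoopguageosb/ → mivoopaguageosb.
Rule 5 (final cluster simplification): /b/ is the second consonant of a word-final cluster /sb/, so it deletes. /mivoopaguageosb/ → mivoopaguageos.

mivoopaguageos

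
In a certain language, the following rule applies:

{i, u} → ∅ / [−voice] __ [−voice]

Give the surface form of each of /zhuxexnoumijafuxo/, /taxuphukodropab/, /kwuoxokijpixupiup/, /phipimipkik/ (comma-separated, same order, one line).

zhxexnoumijafxo, taxphkodropab, kwuoxokijpxpiup, phpimipkk

/zhuxexnoumijafuxo/: /u/ is a high vowel flanked by voiceless consonants /h/ and /x/, so it deletes. /u/ is a high vowel flanked by voiceless consonants /f/ and /x/, so it deletes. → [zhxexnoumijafxo].
/taxuphukodropab/: /u/ is a high vowel flanked by voiceless consonants /x/ and /p/, so it deletes. /u/ is a high vowel flanked by voiceless consonants /h/ and /k/, so it deletes. → [taxphkodropab].
/kwuoxokijpixupiup/: /i/ is a high vowel flanked by voiceless consonants /p/ and /x/, so it deletes. /u/ is a high vowel flanked by voiceless consonants /x/ and /p/, so it deletes. → [kwuoxokijpxpiup].
/phipimipkik/: /i/ is a high vowel flanked by voiceless consonants /h/ and /p/, so it deletes. /i/ is a high vowel flanked by voiceless consonants /k/ and /k/, so it deletes. → [phpimipkk].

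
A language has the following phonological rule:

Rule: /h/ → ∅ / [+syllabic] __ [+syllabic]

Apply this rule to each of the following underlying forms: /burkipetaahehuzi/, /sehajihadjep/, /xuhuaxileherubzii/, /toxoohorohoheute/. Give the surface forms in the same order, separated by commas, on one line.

burkipetaaeuzi, seajiadjep, xuuaxileerubzii, toxooorooeute

/burkipetaahehuzi/: /h/ occurs between vowels /a/ and /e/, so it deletes. /h/ occurs between vowels /e/ and /u/, so it deletes. → [burkipetaaeuzi].
/sehajihadjep/: /h/ occurs between vowels /e/ and /a/, so it deletes. /h/ occurs between vowels /i/ and /a/, so it deletes. → [seajiadjep].
/xuhuaxileherubzii/: /h/ occurs between vowels /u/ and /u/, so it deletes. /h/ occurs between vowels /e/ and /e/, so it deletes. → [xuuaxileerubzii].
/toxoohorohoheute/: /h/ occurs between vowels /o/ and /o/, so it deletes. /h/ occurs between vowels /o/ and /o/, so it deletes. /h/ occurs between vowels /o/ and /e/, so it deletes. → [toxooorooeute].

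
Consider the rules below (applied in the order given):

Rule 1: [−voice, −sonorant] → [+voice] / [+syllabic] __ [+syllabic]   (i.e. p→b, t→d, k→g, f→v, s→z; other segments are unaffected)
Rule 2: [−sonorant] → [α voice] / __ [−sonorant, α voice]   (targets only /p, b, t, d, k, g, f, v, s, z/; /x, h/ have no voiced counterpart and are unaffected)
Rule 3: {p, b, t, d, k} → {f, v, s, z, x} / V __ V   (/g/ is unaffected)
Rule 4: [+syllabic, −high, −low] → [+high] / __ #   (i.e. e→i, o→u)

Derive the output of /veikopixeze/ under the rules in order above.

veigovixezi

Rule 1 (intervocalic voicing): /k/ is a voiceless obstruent between vowels /i/ and /o/, so it voices to [g]. /p/ is a voiceless obstruent between vowels /o/ and /i/, so it voices to [b]. /veikopixeze/ → veigobixeze.
Rule 2 (regressive voicing assimilation): no segment meets the environment; /veigobixeze/ is unchanged.
Rule 3 (intervocalic spirantization): /b/ is a stop between vowels /o/ and /i/, so it spirantizes to the fricative [v]. /veigobixeze/ → veigovixeze.
Rule 4 (final vowel raising): /e/ is a mid vowel in word-final position, so it raises to [i]. /veigovixeze/ → veigovixezi.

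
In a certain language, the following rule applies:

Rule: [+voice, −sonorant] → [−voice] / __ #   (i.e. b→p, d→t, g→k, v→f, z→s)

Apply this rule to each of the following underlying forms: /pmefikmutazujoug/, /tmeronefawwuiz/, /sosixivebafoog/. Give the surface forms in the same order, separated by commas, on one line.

pmefikmutazujouk, tmeronefawwuis, sosixivebafook

/pmefikmutazujoug/: /g/ is a voiced obstruent in word-final position, so it devoices to [k]. → [pmefikmutazujouk].
/tmeronefawwuiz/: /z/ is a voiced obstruent in word-final position, so it devoices to [s]. → [tmeronefawwuis].
/sosixivebafoog/: /g/ is a voiced obstruent in word-final position, so it devoices to [k]. → [sosixivebafook].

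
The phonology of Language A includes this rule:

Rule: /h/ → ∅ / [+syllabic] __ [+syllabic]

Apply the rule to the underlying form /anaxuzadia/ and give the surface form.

No segment of /anaxuzadia/ meets the structural description of the rule, so the form surfaces unchanged.

anaxuzadia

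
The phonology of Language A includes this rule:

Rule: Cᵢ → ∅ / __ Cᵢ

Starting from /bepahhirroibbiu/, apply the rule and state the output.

bepahiroibiu

/hh/ is a geminate; the first /h/ deletes.
/rr/ is a geminate; the first /r/ deletes.
/bb/ is a geminate; the first /b/ deletes.
Surface form: [bepahiroibiu].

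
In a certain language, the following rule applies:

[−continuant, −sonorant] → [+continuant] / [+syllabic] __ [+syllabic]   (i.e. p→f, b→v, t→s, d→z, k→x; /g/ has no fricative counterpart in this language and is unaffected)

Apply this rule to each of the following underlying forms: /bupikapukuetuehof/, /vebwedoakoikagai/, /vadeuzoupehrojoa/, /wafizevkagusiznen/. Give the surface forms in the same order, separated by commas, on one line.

/bupikapukuetuehof/: /p/ is a stop between vowels /u/ and /i/, so it spirantizes to the fricative [f]. /k/ is a stop between vowels /i/ and /a/, so it spirantizes to the fricative [x]. /p/ is a stop between vowels /a/ and /u/, so it spirantizes to the fricative [f]. /k/ is a stop between vowels /u/ and /u/, so it spirantizes to the fricative [x]. /t/ is a stop between vowels /e/ and /u/, so it spirantizes to the fricative [s]. → [bufixafuxuesuehof].
/vebwedoakoikagai/: /d/ is a stop between vowels /e/ and /o/, so it spirantizes to the fricative [z]. /k/ is a stop between vowels /a/ and /o/, so it spirantizes to the fricative [x]. /k/ is a stop between vowels /i/ and /a/, so it spirantizes to the fricative [x]. → [vebwezoaxoixagai].
/vadeuzoupehrojoa/: /d/ is a stop between vowels /a/ and /e/, so it spirantizes to the fricative [z]. /p/ is a stop between vowels /u/ and /e/, so it spirantizes to the fricative [f]. → [vazeuzoufehrojoa].
/wafizevkagusiznen/: the rule's environment is not met; surfaces unchanged as [wafizevkagusiznen].

bufixafuxuesuehof, vebwezoaxoixagai, vazeuzoufehrojoa, wafizevkagusiznen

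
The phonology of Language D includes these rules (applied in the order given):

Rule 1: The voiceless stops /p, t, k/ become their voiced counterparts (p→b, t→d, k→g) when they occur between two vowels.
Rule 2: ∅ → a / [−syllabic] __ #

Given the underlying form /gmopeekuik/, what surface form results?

Rule 1 (intervocalic voicing): /p/ is a voiceless stop between vowels /o/ and /e/, so it voices to [b]. /k/ is a voiceless stop between vowels /e/ and /u/, so it voices to [g]. /gmopeekuik/ → gmobeeguik.
Rule 2 (final a-epenthesis): the form ends in the consonant /k/, so [a] is inserted word-finally. /gmobeeguik/ → gmobeeguika.

gmobeeguika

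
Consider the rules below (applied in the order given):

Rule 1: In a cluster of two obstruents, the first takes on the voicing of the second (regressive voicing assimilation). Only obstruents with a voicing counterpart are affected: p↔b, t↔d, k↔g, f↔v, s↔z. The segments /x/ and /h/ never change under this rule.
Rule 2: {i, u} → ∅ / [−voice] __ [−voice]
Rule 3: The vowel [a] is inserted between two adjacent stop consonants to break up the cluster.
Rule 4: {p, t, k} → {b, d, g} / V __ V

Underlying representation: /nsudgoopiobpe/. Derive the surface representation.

nsudagoobiobabe

Rule 1 (regressive voicing assimilation): /b/ precedes the voiceless obstruent /p/, so it devoices to [p] by assimilation. /nsudgoopiobpe/ → nsudgoopioppe.
Rule 2 (high vowel syncope): no segment meets the environment; /nsudgoopioppe/ is unchanged.
Rule 3 (stop-cluster a-epenthesis): /d/ and /g/ form a stop–stop cluster, so [a] is inserted between them. /p/ and /p/ form a stop–stop cluster, so [a] is inserted between them. /nsudgoopioppe/ → nsudagoopiopape.
Rule 4 (intervocalic voicing): /p/ is a voiceless stop between vowels /o/ and /i/, so it voices to [b]. /p/ is a voiceless stop between vowels /o/ and /a/, so it voices to [b]. /p/ is a voiceless stop between vowels /a/ and /e/, so it voices to [b]. /nsudagoopiopape/ → nsudagoobiobabe.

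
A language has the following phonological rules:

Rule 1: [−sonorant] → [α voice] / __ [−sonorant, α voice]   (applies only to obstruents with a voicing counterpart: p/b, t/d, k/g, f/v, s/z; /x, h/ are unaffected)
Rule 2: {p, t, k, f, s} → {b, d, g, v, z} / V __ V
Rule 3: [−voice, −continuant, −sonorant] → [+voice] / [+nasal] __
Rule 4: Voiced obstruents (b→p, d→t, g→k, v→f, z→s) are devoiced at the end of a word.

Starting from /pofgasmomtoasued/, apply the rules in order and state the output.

Rule 1 (regressive voicing assimilation): /f/ precedes the voiced obstruent /g/, so it voices to [v] by assimilation. /pofgasmomtoasued/ → povgasmomtoasued.
Rule 2 (intervocalic voicing): /s/ is a voiceless obstruent between vowels /a/ and /u/, so it voices to [z]. /povgasmomtoasued/ → povgasmomtoazued.
Rule 3 (post-nasal voicing): /t/ is a voiceless stop immediately after the nasal /m/, so it voices to [d]. /povgasmomtoazued/ → povgasmomdoazued.
Rule 4 (final devoicing): /d/ is a voiced obstruent in word-final position, so it devoices to [t]. /povgasmomdoazued/ → povgasmomdoazuet.

povgasmomdoazuet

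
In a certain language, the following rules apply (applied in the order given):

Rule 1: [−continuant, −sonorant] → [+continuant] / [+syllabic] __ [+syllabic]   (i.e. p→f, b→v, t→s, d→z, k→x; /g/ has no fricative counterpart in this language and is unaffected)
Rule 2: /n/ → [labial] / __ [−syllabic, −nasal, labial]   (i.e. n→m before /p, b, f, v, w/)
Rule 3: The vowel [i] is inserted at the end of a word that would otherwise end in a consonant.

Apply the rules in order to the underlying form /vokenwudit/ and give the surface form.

voxemwuziti

Rule 1 (intervocalic spirantization): /k/ is a stop between vowels /o/ and /e/, so it spirantizes to the fricative [x]. /d/ is a stop between vowels /u/ and /i/, so it spirantizes to the fricative [z]. /vokenwudit/ → voxenwuzit.
Rule 2 (nasal place assimilation): /n/ precedes the labial consonant /w/, so it assimilates in place to [m]. /voxenwuzit/ → voxemwuzit.
Rule 3 (final i-epenthesis): the form ends in the consonant /t/, so [i] is inserted word-finally. /voxemwuzit/ → voxemwuziti.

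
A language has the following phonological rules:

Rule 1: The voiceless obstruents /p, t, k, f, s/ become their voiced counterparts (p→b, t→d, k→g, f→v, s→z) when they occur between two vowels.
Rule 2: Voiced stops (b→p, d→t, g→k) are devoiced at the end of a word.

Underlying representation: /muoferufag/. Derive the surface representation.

muoveruvak

Rule 1 (intervocalic voicing): /f/ is a voiceless obstruent between vowels /o/ and /e/, so it voices to [v]. /f/ is a voiceless obstruent between vowels /u/ and /a/, so it voices to [v]. /muoferufag/ → muoveruvag.
Rule 2 (final devoicing): /g/ is a voiced stop in word-final position, so it devoices to [k]. /muoveruvag/ → muoveruvak.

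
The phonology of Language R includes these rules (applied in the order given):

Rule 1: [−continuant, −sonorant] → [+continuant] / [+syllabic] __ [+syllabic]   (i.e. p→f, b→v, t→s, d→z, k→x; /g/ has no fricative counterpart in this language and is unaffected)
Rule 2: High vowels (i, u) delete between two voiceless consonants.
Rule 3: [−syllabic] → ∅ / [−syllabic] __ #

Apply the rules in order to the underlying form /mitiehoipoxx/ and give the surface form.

Rule 1 (intervocalic spirantization): /t/ is a stop between vowels /i/ and /i/, so it spirantizes to the fricative [s]. /p/ is a stop between vowels /i/ and /o/, so it spirantizes to the fricative [f]. /mitiehoipoxx/ → misiehoifoxx.
Rule 2 (high vowel syncope): no segment meets the environment; /misiehoifoxx/ is unchanged.
Rule 3 (final cluster simplification): /x/ is the second consonant of a word-final cluster /xx/, so it deletes. /misiehoifoxx/ → misiehoifox.

misiehoifox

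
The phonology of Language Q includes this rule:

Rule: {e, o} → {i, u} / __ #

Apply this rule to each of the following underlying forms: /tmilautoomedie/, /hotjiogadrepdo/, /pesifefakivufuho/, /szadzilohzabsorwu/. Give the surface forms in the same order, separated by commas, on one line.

tmilautoomedii, hotjiogadrepdu, pesifefakivufuhu, szadzilohzabsorwu

/tmilautoomedie/: /e/ is a mid vowel in word-final position, so it raises to [i]. → [tmilautoomedii].
/hotjiogadrepdo/: /o/ is a mid vowel in word-final position, so it raises to [u]. → [hotjiogadrepdu].
/pesifefakivufuho/: /o/ is a mid vowel in word-final position, so it raises to [u]. → [pesifefakivufuhu].
/szadzilohzabsorwu/: the rule's environment is not met; surfaces unchanged as [szadzilohzabsorwu].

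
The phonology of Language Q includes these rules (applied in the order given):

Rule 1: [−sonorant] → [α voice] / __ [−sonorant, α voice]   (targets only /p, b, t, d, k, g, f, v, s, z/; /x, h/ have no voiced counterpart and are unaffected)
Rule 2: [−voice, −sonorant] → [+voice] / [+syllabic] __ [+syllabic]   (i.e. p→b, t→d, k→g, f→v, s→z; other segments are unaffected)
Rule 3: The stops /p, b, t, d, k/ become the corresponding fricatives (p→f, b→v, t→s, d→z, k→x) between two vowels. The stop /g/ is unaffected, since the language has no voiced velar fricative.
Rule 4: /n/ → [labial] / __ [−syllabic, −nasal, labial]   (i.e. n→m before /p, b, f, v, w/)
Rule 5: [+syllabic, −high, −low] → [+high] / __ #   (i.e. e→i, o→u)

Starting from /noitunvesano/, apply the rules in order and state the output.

Rule 1 (regressive voicing assimilation): no segment meets the environment; /noitunvesano/ is unchanged.
Rule 2 (intervocalic voicing): /t/ is a voiceless obstruent between vowels /i/ and /u/, so it voices to [d]. /s/ is a voiceless obstruent between vowels /e/ and /a/, so it voices to [z]. /noitunvesano/ → noidunvezano.
Rule 3 (intervocalic spirantization): /d/ is a stop between vowels /i/ and /u/, so it spirantizes to the fricative [z]. /noidunvezano/ → noizunvezano.
Rule 4 (nasal place assimilation): /n/ precedes the labial consonant /v/, so it assimilates in place to [m]. /noizunvezano/ → noizumvezano.
Rule 5 (final vowel raising): /o/ is a mid vowel in word-final position, so it raises to [u]. /noizumvezano/ → noizumvezanu.

noizumvezanu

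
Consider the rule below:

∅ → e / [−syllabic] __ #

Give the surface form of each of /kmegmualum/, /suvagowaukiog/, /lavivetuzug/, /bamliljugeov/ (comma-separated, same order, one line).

kmegmualume, suvagowaukioge, lavivetuzuge, bamliljugeove

/kmegmualum/: the form ends in the consonant /m/, so [e] is inserted word-finally. → [kmegmualume].
/suvagowaukiog/: the form ends in the consonant /g/, so [e] is inserted word-finally. → [suvagowaukioge].
/lavivetuzug/: the form ends in the consonant /g/, so [e] is inserted word-finally. → [lavivetuzuge].
/bamliljugeov/: the form ends in the consonant /v/, so [e] is inserted word-finally. → [bamliljugeove].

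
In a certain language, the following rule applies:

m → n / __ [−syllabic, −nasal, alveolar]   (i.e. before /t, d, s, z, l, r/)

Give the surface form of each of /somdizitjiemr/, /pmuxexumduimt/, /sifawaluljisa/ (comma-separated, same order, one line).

/somdizitjiemr/: /m/ precedes the alveolar consonant /d/, so it assimilates in place to [n]. /m/ precedes the alveolar consonant /r/, so it assimilates in place to [n]. → [sondizitjienr].
/pmuxexumduimt/: /m/ precedes the alveolar consonant /d/, so it assimilates in place to [n]. /m/ precedes the alveolar consonant /t/, so it assimilates in place to [n]. → [pmuxexunduint].
/sifawaluljisa/: the rule's environment is not met; surfaces unchanged as [sifawaluljisa].

sondizitjienr, pmuxexunduint, sifawaluljisa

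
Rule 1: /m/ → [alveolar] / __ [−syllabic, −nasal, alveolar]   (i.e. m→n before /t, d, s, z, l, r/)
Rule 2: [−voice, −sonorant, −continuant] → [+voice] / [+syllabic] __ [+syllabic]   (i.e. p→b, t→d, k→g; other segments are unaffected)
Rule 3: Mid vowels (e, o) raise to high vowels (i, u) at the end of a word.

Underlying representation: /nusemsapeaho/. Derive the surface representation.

Rule 1 (nasal place assimilation): /m/ precedes the alveolar consonant /s/, so it assimilates in place to [n]. /nusemsapeaho/ → nusensapeaho.
Rule 2 (intervocalic voicing): /p/ is a voiceless stop between vowels /a/ and /e/, so it voices to [b]. /nusensapeaho/ → nusensabeaho.
Rule 3 (final vowel raising): /o/ is a mid vowel in word-final position, so it raises to [u]. /nusensabeaho/ → nusensabeahu.

nusensabeahu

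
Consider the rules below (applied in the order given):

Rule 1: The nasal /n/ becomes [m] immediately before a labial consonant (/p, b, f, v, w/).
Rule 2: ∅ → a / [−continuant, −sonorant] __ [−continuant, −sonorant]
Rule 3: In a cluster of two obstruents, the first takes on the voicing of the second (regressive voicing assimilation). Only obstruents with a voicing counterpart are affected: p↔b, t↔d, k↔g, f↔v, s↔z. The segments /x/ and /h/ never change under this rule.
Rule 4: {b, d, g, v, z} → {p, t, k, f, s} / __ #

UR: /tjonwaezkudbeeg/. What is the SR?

tjomwaeskudabeek

Rule 1 (nasal place assimilation): /n/ precedes the labial consonant /w/, so it assimilates in place to [m]. /tjonwaezkudbeeg/ → tjomwaezkudbeeg.
Rule 2 (stop-cluster a-epenthesis): /d/ and /b/ form a stop–stop cluster, so [a] is inserted between them. /tjomwaezkudbeeg/ → tjomwaezkudabeeg.
Rule 3 (regressive voicing assimilation): /z/ precedes the voiceless obstruent /k/, so it devoices to [s] by assimilation. /tjomwaezkudabeeg/ → tjomwaeskudabeeg.
Rule 4 (final devoicing): /g/ is a voiced obstruent in word-final position, so it devoices to [k]. /tjomwaeskudabeeg/ → tjomwaeskudabeek.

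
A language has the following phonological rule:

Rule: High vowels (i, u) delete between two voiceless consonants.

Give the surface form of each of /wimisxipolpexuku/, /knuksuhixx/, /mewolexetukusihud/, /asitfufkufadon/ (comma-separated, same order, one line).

/wimisxipolpexuku/: /i/ is a high vowel flanked by voiceless consonants /x/ and /p/, so it deletes. /u/ is a high vowel flanked by voiceless consonants /x/ and /k/, so it deletes. → [wimisxpolpexku].
/knuksuhixx/: /u/ is a high vowel flanked by voiceless consonants /s/ and /h/, so it deletes. /i/ is a high vowel flanked by voiceless consonants /h/ and /x/, so it deletes. → [knukshxx].
/mewolexetukusihud/: /u/ is a high vowel flanked by voiceless consonants /t/ and /k/, so it deletes. /u/ is a high vowel flanked by voiceless consonants /k/ and /s/, so it deletes. /i/ is a high vowel flanked by voiceless consonants /s/ and /h/, so it deletes. → [mewolexetkshud].
/asitfufkufadon/: /i/ is a high vowel flanked by voiceless consonants /s/ and /t/, so it deletes. /u/ is a high vowel flanked by voiceless consonants /f/ and /f/, so it deletes. /u/ is a high vowel flanked by voiceless consonants /k/ and /f/, so it deletes. → [astffkfadon].

wimisxpolpexku, knukshxx, mewolexetkshud, astffkfadon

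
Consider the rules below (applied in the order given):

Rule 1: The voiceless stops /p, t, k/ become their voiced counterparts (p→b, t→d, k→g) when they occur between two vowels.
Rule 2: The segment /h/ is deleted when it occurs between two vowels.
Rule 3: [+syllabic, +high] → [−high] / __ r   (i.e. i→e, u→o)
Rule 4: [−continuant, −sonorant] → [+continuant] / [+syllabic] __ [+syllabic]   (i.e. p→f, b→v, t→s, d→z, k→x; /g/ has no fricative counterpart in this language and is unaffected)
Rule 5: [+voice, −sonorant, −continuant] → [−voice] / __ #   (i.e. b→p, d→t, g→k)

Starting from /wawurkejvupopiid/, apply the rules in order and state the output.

Rule 1 (intervocalic voicing): /p/ is a voiceless stop between vowels /u/ and /o/, so it voices to [b]. /p/ is a voiceless stop between vowels /o/ and /i/, so it voices to [b]. /wawurkejvupopiid/ → wawurkejvubobiid.
Rule 2 (intervocalic h-deletion): no segment meets the environment; /wawurkejvubobiid/ is unchanged.
Rule 3 (pre-rhotic lowering): /u/ is a high vowel immediately before /r/, so it lowers to [o]. /wawurkejvubobiid/ → waworkejvubobiid.
Rule 4 (intervocalic spirantization): /b/ is a stop between vowels /u/ and /o/, so it spirantizes to the fricative [v]. /b/ is a stop between vowels /o/ and /i/, so it spirantizes to the fricative [v]. /waworkejvubobiid/ → waworkejvuvoviid.
Rule 5 (final devoicing): /d/ is a voiced stop in word-final position, so it devoices to [t]. /waworkejvuvoviid/ → waworkejvuvoviit.

waworkejvuvoviit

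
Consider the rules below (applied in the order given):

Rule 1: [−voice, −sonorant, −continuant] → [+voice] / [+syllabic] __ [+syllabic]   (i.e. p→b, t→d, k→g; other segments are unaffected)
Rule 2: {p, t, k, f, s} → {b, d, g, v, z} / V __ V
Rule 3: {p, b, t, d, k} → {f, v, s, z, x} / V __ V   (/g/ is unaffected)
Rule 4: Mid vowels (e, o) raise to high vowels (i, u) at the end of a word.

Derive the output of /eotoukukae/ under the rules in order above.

Rule 1 (intervocalic voicing): /t/ is a voiceless stop between vowels /o/ and /o/, so it voices to [d]. /k/ is a voiceless stop between vowels /u/ and /u/, so it voices to [g]. /k/ is a voiceless stop between vowels /u/ and /a/, so it voices to [g]. /eotoukukae/ → eodougugae.
Rule 2 (intervocalic voicing): no segment meets the environment; /eodougugae/ is unchanged.
Rule 3 (intervocalic spirantization): /d/ is a stop between vowels /o/ and /o/, so it spirantizes to the fricative [z]. /eodougugae/ → eozougugae.
Rule 4 (final vowel raising): /e/ is a mid vowel in word-final position, so it raises to [i]. /eozougugae/ → eozougugai.

eozougugai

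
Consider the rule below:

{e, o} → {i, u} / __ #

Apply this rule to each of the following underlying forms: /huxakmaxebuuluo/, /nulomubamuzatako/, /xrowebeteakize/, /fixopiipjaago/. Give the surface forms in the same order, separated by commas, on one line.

huxakmaxebuuluu, nulomubamuzataku, xrowebeteakizi, fixopiipjaagu

/huxakmaxebuuluo/: /o/ is a mid vowel in word-final position, so it raises to [u]. → [huxakmaxebuuluu].
/nulomubamuzatako/: /o/ is a mid vowel in word-final position, so it raises to [u]. → [nulomubamuzataku].
/xrowebeteakize/: /e/ is a mid vowel in word-final position, so it raises to [i]. → [xrowebeteakizi].
/fixopiipjaago/: /o/ is a mid vowel in word-final position, so it raises to [u]. → [fixopiipjaagu].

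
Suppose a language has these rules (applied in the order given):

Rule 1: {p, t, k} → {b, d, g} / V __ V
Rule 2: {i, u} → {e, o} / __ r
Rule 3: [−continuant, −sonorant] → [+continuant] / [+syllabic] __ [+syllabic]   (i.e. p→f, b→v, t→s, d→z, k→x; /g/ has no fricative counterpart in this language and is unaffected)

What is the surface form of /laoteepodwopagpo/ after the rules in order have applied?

Rule 1 (intervocalic voicing): /t/ is a voiceless stop between vowels /o/ and /e/, so it voices to [d]. /p/ is a voiceless stop between vowels /e/ and /o/, so it voices to [b]. /p/ is a voiceless stop between vowels /o/ and /a/, so it voices to [b]. /laoteepodwopagpo/ → laodeebodwobagpo.
Rule 2 (pre-rhotic lowering): no segment meets the environment; /laodeebodwobagpo/ is unchanged.
Rule 3 (intervocalic spirantization): /d/ is a stop between vowels /o/ and /e/, so it spirantizes to the fricative [z]. /b/ is a stop between vowels /e/ and /o/, so it spirantizes to the fricative [v]. /b/ is a stop between vowels /o/ and /a/, so it spirantizes to the fricative [v]. /laodeebodwobagpo/ → laozeevodwovagpo.

laozeevodwovagpo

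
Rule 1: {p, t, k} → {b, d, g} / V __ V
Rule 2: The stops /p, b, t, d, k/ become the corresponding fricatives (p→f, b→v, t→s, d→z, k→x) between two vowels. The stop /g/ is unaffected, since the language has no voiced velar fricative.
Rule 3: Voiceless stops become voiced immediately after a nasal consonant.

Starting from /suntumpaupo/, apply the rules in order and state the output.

sundumbauvo

Rule 1 (intervocalic voicing): /p/ is a voiceless stop between vowels /u/ and /o/, so it voices to [b]. /suntumpaupo/ → suntumpaubo.
Rule 2 (intervocalic spirantization): /b/ is a stop between vowels /u/ and /o/, so it spirantizes to the fricative [v]. /suntumpaubo/ → suntumpauvo.
Rule 3 (post-nasal voicing): /t/ is a voiceless stop immediately after the nasal /n/, so it voices to [d]. /p/ is a voiceless stop immediately after the nasal /m/, so it voices to [b]. /suntumpauvo/ → sundumbauvo.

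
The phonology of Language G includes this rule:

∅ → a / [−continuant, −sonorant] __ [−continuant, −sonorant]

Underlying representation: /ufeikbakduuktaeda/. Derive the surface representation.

/k/ and /b/ form a stop–stop cluster, so [a] is inserted between them.
/k/ and /d/ form a stop–stop cluster, so [a] is inserted between them.
/k/ and /t/ form a stop–stop cluster, so [a] is inserted between them.
Surface form: [ufeikabakaduukataeda].

ufeikabakaduukataeda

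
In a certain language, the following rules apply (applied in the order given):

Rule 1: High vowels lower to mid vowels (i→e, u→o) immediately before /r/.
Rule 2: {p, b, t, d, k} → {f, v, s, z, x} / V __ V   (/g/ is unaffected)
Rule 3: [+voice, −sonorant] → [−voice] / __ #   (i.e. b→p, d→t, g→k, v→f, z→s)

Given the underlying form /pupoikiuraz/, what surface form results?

pufoixioras

Rule 1 (pre-rhotic lowering): /u/ is a high vowel immediately before /r/, so it lowers to [o]. /pupoikiuraz/ → pupoikioraz.
Rule 2 (intervocalic spirantization): /p/ is a stop between vowels /u/ and /o/, so it spirantizes to the fricative [f]. /k/ is a stop between vowels /i/ and /i/, so it spirantizes to the fricative [x]. /pupoikioraz/ → pufoixioraz.
Rule 3 (final devoicing): /z/ is a voiced obstruent in word-final position, so it devoices to [s]. /pufoixioraz/ → pufoixioras.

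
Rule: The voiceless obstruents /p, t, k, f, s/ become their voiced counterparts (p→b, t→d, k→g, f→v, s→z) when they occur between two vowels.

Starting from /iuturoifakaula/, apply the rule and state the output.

iuduroivagaula

/t/ is a voiceless obstruent between vowels /u/ and /u/, so it voices to [d].
/f/ is a voiceless obstruent between vowels /i/ and /a/, so it voices to [v].
/k/ is a voiceless obstruent between vowels /a/ and /a/, so it voices to [g].
Surface form: [iuduroivagaula].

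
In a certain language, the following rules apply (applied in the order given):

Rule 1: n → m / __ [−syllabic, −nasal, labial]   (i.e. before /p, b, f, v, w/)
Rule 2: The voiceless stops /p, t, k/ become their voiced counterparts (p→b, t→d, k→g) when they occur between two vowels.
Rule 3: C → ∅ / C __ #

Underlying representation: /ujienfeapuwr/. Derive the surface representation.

ujiemfeabuw

Rule 1 (nasal place assimilation): /n/ precedes the labial consonant /f/, so it assimilates in place to [m]. /ujienfeapuwr/ → ujiemfeapuwr.
Rule 2 (intervocalic voicing): /p/ is a voiceless stop between vowels /a/ and /u/, so it voices to [b]. /ujiemfeapuwr/ → ujiemfeabuwr.
Rule 3 (final cluster simplification): /r/ is the second consonant of a word-final cluster /wr/, so it deletes. /ujiemfeabuwr/ → ujiemfeabuw.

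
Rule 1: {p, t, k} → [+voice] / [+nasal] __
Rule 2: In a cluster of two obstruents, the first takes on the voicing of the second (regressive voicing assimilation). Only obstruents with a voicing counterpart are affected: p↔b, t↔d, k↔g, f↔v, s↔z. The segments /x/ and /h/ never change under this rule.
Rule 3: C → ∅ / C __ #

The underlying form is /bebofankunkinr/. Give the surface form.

bebofangungin

Rule 1 (post-nasal voicing): /k/ is a voiceless stop immediately after the nasal /n/, so it voices to [g]. /k/ is a voiceless stop immediately after the nasal /n/, so it voices to [g]. /bebofankunkinr/ → bebofangunginr.
Rule 2 (regressive voicing assimilation): no segment meets the environment; /bebofangunginr/ is unchanged.
Rule 3 (final cluster simplification): /r/ is the second consonant of a word-final cluster /nr/, so it deletes. /bebofangunginr/ → bebofangungin.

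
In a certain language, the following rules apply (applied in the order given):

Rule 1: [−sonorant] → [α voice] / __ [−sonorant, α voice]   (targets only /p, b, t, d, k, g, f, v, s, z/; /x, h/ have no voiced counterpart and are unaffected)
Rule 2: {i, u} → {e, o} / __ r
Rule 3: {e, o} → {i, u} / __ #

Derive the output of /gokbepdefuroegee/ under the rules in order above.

Rule 1 (regressive voicing assimilation): /k/ precedes the voiced obstruent /b/, so it voices to [g] by assimilation. /p/ precedes the voiced obstruent /d/, so it voices to [b] by assimilation. /gokbepdefuroegee/ → gogbebdefuroegee.
Rule 2 (pre-rhotic lowering): /u/ is a high vowel immediately before /r/, so it lowers to [o]. /gogbebdefuroegee/ → gogbebdeforoegee.
Rule 3 (final vowel raising): /e/ is a mid vowel in word-final position, so it raises to [i]. /gogbebdeforoegee/ → gogbebdeforoegei.

gogbebdeforoegei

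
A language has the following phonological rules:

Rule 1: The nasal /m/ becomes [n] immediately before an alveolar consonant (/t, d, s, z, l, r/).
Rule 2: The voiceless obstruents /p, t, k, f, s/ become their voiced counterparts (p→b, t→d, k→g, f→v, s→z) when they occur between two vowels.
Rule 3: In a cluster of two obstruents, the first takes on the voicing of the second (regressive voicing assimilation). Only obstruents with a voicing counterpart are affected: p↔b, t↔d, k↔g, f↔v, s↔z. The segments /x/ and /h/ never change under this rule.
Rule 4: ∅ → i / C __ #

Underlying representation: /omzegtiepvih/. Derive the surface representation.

onzektiebvihi

Rule 1 (nasal place assimilation): /m/ precedes the alveolar consonant /z/, so it assimilates in place to [n]. /omzegtiepvih/ → onzegtiepvih.
Rule 2 (intervocalic voicing): no segment meets the environment; /onzegtiepvih/ is unchanged.
Rule 3 (regressive voicing assimilation): /g/ precedes the voiceless obstruent /t/, so it devoices to [k] by assimilation. /p/ precedes the voiced obstruent /v/, so it voices to [b] by assimilation. /onzegtiepvih/ → onzektiebvih.
Rule 4 (final i-epenthesis): the form ends in the consonant /h/, so [i] is inserted word-finally. /onzektiebvih/ → onzektiebvihi.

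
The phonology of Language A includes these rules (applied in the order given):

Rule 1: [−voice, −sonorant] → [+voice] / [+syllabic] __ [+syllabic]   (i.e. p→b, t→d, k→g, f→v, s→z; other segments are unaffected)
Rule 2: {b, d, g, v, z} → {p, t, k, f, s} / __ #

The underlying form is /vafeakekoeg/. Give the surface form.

vaveagegoek

Rule 1 (intervocalic voicing): /f/ is a voiceless obstruent between vowels /a/ and /e/, so it voices to [v]. /k/ is a voiceless obstruent between vowels /a/ and /e/, so it voices to [g]. /k/ is a voiceless obstruent between vowels /e/ and /o/, so it voices to [g]. /vafeakekoeg/ → vaveagegoeg.
Rule 2 (final devoicing): /g/ is a voiced obstruent in word-final position, so it devoices to [k]. /vaveagegoeg/ → vaveagegoek.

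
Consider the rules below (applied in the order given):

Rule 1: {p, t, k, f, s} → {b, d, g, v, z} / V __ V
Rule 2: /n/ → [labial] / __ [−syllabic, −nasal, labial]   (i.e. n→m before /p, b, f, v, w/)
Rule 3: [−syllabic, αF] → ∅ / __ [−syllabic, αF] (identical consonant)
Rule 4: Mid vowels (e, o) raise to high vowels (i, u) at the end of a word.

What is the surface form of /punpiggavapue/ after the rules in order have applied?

Rule 1 (intervocalic voicing): /p/ is a voiceless obstruent between vowels /a/ and /u/, so it voices to [b]. /punpiggavapue/ → punpiggavabue.
Rule 2 (nasal place assimilation): /n/ precedes the labial consonant /p/, so it assimilates in place to [m]. /punpiggavabue/ → pumpiggavabue.
Rule 3 (degemination): /gg/ is a geminate; the first /g/ deletes. /pumpiggavabue/ → pumpigavabue.
Rule 4 (final vowel raising): /e/ is a mid vowel in word-final position, so it raises to [i]. /pumpigavabue/ → pumpigavabui.

pumpigavabui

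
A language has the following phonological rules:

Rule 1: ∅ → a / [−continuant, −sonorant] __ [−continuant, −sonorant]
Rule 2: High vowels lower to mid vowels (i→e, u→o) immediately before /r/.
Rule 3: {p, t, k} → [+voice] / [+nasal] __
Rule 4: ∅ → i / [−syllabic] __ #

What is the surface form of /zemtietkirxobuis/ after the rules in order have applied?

zemdietakerxobuisi

Rule 1 (stop-cluster a-epenthesis): /t/ and /k/ form a stop–stop cluster, so [a] is inserted between them. /zemtietkirxobuis/ → zemtietakirxobuis.
Rule 2 (pre-rhotic lowering): /i/ is a high vowel immediately before /r/, so it lowers to [e]. /zemtietakirxobuis/ → zemtietakerxobuis.
Rule 3 (post-nasal voicing): /t/ is a voiceless stop immediately after the nasal /m/, so it voices to [d]. /zemtietakerxobuis/ → zemdietakerxobuis.
Rule 4 (final i-epenthesis): the form ends in the consonant /s/, so [i] is inserted word-finally. /zemdietakerxobuis/ → zemdietakerxobuisi.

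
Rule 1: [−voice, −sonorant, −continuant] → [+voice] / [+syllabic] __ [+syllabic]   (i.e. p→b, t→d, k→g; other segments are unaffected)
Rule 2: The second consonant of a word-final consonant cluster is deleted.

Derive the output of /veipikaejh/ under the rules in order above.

veibigaej

Rule 1 (intervocalic voicing): /p/ is a voiceless stop between vowels /i/ and /i/, so it voices to [b]. /k/ is a voiceless stop between vowels /i/ and /a/, so it voices to [g]. /veipikaejh/ → veibigaejh.
Rule 2 (final cluster simplification): /h/ is the second consonant of a word-final cluster /jh/, so it deletes. /veibigaejh/ → veibigaej.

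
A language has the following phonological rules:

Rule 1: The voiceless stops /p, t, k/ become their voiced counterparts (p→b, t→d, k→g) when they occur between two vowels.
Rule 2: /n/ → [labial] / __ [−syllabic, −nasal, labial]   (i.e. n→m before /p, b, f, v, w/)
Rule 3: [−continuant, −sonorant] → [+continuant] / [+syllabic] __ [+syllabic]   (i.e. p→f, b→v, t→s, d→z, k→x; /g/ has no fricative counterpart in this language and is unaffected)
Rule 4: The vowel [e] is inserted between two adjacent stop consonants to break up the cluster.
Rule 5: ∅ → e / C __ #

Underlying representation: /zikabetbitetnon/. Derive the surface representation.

Rule 1 (intervocalic voicing): /k/ is a voiceless stop between vowels /i/ and /a/, so it voices to [g]. /t/ is a voiceless stop between vowels /i/ and /e/, so it voices to [d]. /zikabetbitetnon/ → zigabetbidetnon.
Rule 2 (nasal place assimilation): no segment meets the environment; /zigabetbidetnon/ is unchanged.
Rule 3 (intervocalic spirantization): /b/ is a stop between vowels /a/ and /e/, so it spirantizes to the fricative [v]. /d/ is a stop between vowels /i/ and /e/, so it spirantizes to the fricative [z]. /zigabetbidetnon/ → zigavetbizetnon.
Rule 4 (stop-cluster e-epenthesis): /t/ and /b/ form a stop–stop cluster, so [e] is inserted between them. /zigavetbizetnon/ → zigavetebizetnon.
Rule 5 (final e-epenthesis): the form ends in the consonant /n/, so [e] is inserted word-finally. /zigavetebizetnon/ → zigavetebizetnone.

zigavetebizetnone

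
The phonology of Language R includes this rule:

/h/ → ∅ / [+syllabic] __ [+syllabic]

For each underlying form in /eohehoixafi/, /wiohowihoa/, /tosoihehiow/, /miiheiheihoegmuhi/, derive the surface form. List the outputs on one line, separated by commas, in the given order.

eoeoixafi, wioowioa, tosoieiow, miieieioegmui

/eohehoixafi/: /h/ occurs between vowels /o/ and /e/, so it deletes. /h/ occurs between vowels /e/ and /o/, so it deletes. → [eoeoixafi].
/wiohowihoa/: /h/ occurs between vowels /o/ and /o/, so it deletes. /h/ occurs between vowels /i/ and /o/, so it deletes. → [wioowioa].
/tosoihehiow/: /h/ occurs between vowels /i/ and /e/, so it deletes. /h/ occurs between vowels /e/ and /i/, so it deletes. → [tosoieiow].
/miiheiheihoegmuhi/: /h/ occurs between vowels /i/ and /e/, so it deletes. /h/ occurs between vowels /i/ and /e/, so it deletes. /h/ occurs between vowels /i/ and /o/, so it deletes. /h/ occurs between vowels /u/ and /i/, so it deletes. → [miieieioegmui].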